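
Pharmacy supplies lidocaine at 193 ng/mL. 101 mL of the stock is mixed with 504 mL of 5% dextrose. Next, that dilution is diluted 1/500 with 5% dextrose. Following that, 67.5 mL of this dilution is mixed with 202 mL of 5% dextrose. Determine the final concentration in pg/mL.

Overall dilution factor = 5.990 × 500 × 3.993 = 1.20 × 10⁴.
193 ng/mL / 1.20 × 10⁴ = 0.0161 ng/mL = 16.1 pg/mL.

16.1 pg/mL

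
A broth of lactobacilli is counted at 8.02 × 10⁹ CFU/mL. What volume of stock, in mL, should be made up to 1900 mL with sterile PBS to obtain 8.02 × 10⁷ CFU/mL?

19.0 mL

V₁ = C₂V₂/C₁ = 8.02 × 10⁷ × 1900 / 8.02 × 10⁹ = 19.0 mL.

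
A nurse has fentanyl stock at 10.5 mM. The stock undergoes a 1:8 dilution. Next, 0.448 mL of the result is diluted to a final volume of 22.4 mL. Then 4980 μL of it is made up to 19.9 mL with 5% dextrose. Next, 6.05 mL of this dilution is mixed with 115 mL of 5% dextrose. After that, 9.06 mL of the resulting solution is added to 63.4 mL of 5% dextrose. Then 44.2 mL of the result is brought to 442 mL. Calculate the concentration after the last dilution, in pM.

4110 pM

Overall dilution factor = 8 × 50 × 3.996 × 20.01 × 7.998 × 10 = 2.56 × 10⁶.
10.5 mM / 2.56 × 10⁶ = 4.11 × 10⁻⁶ mM = 4110 pM.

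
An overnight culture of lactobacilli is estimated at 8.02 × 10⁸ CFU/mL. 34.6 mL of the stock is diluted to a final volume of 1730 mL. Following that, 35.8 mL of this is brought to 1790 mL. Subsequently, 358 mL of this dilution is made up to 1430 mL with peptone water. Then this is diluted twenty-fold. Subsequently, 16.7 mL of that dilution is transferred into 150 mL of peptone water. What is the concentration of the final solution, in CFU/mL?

Overall dilution factor = 50 × 50 × 3.994 × 20 × 9.982 = 1.99 × 10⁶.
8.02 × 10⁸ CFU/mL / 1.99 × 10⁶ = 402 CFU/mL.

402 CFU/mL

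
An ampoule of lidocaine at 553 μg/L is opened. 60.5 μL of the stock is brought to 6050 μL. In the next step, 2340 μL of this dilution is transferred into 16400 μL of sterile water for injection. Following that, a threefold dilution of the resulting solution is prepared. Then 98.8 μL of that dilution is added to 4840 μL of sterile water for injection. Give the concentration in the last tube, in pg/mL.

Overall dilution factor = 100 × 8.009 × 3 × 49.99 = 1.20 × 10⁵.
553 μg/L / 1.20 × 10⁵ = 4.60 × 10⁻³ μg/L = 4.60 pg/mL.

4.60 pg/mL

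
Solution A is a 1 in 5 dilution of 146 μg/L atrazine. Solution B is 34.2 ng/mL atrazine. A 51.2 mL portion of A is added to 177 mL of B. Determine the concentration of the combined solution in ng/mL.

C_A = 146 μg/L / 5 = 29.2 μg/L.
C_B = 34.2 ng/mL = 34.2 μg/L.
C_mix = (C_A·V_A + C_B·V_B)/(V_A + V_B) = (29.2×51.2 + 34.2×177) / 228.2 = 33.1 μg/L = 33.1 ng/mL.

33.1 ng/mL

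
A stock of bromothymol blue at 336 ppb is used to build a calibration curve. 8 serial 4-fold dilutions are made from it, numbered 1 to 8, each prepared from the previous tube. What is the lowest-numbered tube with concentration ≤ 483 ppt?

Tube n has concentration 336 ppb / 4ⁿ.
Need 4ⁿ ≥ 336 ppb / 483 ppt = 696, so n ≥ 4.72.
First such tube: n = 5.

tube 5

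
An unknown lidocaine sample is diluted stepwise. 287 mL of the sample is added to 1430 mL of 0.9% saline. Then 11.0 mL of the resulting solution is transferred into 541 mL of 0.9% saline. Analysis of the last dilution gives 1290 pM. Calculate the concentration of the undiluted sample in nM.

Overall dilution factor = 5.983 × 50.18 = 300.
Original = 1290 pM × 300 = 3.87 × 10⁵ pM = 387 nM.

387 nM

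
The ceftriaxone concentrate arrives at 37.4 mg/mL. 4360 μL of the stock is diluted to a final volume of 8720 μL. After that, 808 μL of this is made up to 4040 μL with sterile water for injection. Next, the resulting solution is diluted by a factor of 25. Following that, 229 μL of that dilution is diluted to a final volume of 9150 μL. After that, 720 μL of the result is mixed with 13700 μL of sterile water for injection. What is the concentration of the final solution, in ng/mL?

Overall dilution factor = 2 × 5 × 25 × 39.96 × 20.03 = 2.00 × 10⁵.
37.4 mg/mL / 2.00 × 10⁵ = 1.87 × 10⁻⁴ mg/mL = 187 ng/mL.

187 ng/mL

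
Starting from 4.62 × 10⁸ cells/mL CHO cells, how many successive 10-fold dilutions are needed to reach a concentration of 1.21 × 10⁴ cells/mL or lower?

Need 10ⁿ ≥ 3.82 × 10⁴, so n ≥ log(3.82 × 10⁴)/log(10) = 4.58.
Minimum whole steps: n = 5.

5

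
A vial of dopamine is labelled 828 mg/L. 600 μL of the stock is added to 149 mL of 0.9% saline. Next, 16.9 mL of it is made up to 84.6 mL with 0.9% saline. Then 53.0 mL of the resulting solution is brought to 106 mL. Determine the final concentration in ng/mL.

332 ng/mL

Overall dilution factor = 249.3 × 5.006 × 2 = 2496.
828 mg/L / 2496 = 0.332 mg/L = 332 ng/mL.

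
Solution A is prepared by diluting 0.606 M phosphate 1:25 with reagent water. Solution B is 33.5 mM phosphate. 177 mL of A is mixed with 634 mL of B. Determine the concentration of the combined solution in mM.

C_A = 0.606 M / 25 = 0.0242 M.
C_B = 33.5 mM = 0.0335 M.
C_mix = (C_A·V_A + C_B·V_B)/(V_A + V_B) = (0.0242×177 + 0.0335×634) / 811.0 = 0.0315 M = 31.5 mM.

31.5 mM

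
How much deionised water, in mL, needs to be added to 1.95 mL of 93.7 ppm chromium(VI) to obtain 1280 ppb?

1280 ppb = 1.28 ppm.
V₂ = C₁V₁/C₂ = 93.7 × 1.95 / 1.28 = 143 mL.
Diluent to add = V₂ − V₁ = 143 − 1.95 = 141 mL.

141 mL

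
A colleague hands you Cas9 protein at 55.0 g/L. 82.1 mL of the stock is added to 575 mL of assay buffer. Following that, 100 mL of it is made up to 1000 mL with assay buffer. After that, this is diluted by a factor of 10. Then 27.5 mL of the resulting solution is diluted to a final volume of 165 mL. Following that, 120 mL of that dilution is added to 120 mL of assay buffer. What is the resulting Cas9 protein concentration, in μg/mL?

Overall dilution factor = 8.004 × 10 × 10 × 6 × 2 = 9604.
55.0 g/L / 9604 = 5.73 × 10⁻³ g/L = 5.73 μg/mL.

5.73 μg/mL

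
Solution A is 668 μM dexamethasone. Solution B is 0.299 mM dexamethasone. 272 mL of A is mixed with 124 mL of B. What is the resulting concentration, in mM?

0.552 mM

C_B = 0.299 mM = 299 μM.
C_mix = (C_A·V_A + C_B·V_B)/(V_A + V_B) = (668×272 + 299×124) / 396.0 = 552 μM = 0.552 mM.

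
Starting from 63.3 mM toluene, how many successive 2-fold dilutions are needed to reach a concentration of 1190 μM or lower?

6

Need 2ⁿ ≥ 53.2, so n ≥ log(53.2)/log(2) = 5.73.
Minimum whole steps: n = 6.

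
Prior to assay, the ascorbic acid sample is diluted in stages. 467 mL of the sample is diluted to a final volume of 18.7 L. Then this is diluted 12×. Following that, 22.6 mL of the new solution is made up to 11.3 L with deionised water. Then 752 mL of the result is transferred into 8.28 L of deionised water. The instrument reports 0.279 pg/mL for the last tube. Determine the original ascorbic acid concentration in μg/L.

805 μg/L

Overall dilution factor = 40.04 × 12 × 500 × 12.01 = 2.89 × 10⁶.
Original = 0.279 pg/mL × 2.89 × 10⁶ = 8.05 × 10⁵ pg/mL = 805 μg/L.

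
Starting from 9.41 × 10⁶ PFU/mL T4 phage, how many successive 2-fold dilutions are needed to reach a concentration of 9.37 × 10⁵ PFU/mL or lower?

4

Need 2ⁿ ≥ 10.0, so n ≥ log(10.0)/log(2) = 3.33.
Minimum whole steps: n = 4.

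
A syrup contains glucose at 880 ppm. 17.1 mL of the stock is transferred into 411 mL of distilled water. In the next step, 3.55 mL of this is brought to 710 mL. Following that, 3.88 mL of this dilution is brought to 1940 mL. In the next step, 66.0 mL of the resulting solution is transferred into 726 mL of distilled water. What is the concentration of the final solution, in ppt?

29.3 ppt

Overall dilution factor = 25.04 × 200 × 500 × 12 = 3.00 × 10⁷.
880 ppm / 3.00 × 10⁷ = 2.93 × 10⁻⁵ ppm = 29.3 ppt.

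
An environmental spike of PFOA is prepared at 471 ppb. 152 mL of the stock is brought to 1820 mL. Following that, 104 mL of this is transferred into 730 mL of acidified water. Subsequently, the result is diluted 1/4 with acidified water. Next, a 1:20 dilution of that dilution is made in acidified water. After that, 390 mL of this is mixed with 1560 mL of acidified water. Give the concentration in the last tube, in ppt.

Overall dilution factor = 11.97 × 8.019 × 4 × 20 × 5 = 3.84 × 10⁴.
471 ppb / 3.84 × 10⁴ = 0.0123 ppb = 12.3 ppt.

12.3 ppt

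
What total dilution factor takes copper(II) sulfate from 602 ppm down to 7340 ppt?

8.20 × 10⁴

Factor = C₀/C_target = 602 ppm / 7340 ppt = 8.20 × 10⁴.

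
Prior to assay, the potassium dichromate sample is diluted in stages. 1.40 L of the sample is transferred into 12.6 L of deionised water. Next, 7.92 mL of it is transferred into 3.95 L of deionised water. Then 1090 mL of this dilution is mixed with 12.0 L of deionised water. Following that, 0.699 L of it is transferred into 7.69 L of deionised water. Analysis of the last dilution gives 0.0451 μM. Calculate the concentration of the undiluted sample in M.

0.0325 M

Overall dilution factor = 10 × 499.7 × 12.01 × 12.00 = 7.20 × 10⁵.
Original = 0.0451 μM × 7.20 × 10⁵ = 3.25 × 10⁴ μM = 0.0325 M.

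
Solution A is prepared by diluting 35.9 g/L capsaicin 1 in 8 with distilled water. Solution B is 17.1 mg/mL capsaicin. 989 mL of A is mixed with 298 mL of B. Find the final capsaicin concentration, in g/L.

C_A = 35.9 g/L / 8 = 4.49 g/L.
C_B = 17.1 mg/mL = 17.1 g/L.
C_mix = (C_A·V_A + C_B·V_B)/(V_A + V_B) = (4.49×989 + 17.1×298) / 1287 = 7.41 g/L.

7.41 g/L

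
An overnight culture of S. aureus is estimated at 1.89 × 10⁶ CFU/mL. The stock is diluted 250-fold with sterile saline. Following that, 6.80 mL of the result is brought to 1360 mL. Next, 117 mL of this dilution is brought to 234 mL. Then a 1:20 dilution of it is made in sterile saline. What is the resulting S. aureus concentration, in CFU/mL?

0.945 CFU/mL

Overall dilution factor = 250 × 200 × 2 × 20 = 2.00 × 10⁶.
1.89 × 10⁶ CFU/mL / 2.00 × 10⁶ = 0.945 CFU/mL.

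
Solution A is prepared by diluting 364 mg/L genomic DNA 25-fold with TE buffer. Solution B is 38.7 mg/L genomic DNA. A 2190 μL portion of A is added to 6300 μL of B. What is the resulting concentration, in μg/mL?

32.5 μg/mL

C_A = 364 mg/L / 25 = 14.6 mg/L.
C_mix = (C_A·V_A + C_B·V_B)/(V_A + V_B) = (14.6×2190 + 38.7×6300) / 8490 = 32.5 mg/L = 32.5 μg/mL.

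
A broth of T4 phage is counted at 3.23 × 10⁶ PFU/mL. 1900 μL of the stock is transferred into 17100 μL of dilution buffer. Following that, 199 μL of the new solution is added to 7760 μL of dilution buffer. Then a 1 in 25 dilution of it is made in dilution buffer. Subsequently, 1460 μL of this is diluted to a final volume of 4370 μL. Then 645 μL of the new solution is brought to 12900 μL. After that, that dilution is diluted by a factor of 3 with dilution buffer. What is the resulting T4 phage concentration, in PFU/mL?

Overall dilution factor = 10 × 39.99 × 25 × 2.993 × 20 × 3 = 1.80 × 10⁶.
3.23 × 10⁶ PFU/mL / 1.80 × 10⁶ = 1.80 PFU/mL.

1.80 PFU/mL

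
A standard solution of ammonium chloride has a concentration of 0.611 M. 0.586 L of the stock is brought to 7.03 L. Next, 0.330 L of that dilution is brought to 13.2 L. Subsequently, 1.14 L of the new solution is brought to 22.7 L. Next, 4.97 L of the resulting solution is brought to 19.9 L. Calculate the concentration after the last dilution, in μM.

16.0 μM

Overall dilution factor = 12.00 × 40 × 19.91 × 4.004 = 3.83 × 10⁴.
0.611 M / 3.83 × 10⁴ = 1.60 × 10⁻⁵ M = 16.0 μM.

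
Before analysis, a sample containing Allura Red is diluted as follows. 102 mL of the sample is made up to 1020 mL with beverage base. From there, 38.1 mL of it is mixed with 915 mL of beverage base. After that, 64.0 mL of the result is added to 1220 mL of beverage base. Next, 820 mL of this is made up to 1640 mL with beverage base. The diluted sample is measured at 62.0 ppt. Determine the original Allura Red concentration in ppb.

622 ppb

Overall dilution factor = 10 × 25.02 × 20.06 × 2 = 1.00 × 10⁴.
Original = 62.0 ppt × 1.00 × 10⁴ = 6.22 × 10⁵ ppt = 622 ppb.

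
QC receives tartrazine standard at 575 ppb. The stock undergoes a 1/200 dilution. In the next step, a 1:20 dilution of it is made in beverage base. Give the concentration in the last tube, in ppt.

Overall dilution factor = 200 × 20 = 4000.
575 ppb / 4000 = 0.144 ppb = 144 ppt.

144 ppt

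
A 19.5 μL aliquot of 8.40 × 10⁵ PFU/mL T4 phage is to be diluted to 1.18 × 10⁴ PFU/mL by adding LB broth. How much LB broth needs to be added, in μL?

1370 μL

V₂ = C₁V₁/C₂ = 8.40 × 10⁵ × 19.5 / 1.18 × 10⁴ = 1388 μL.
Diluent to add = V₂ − V₁ = 1388 − 19.5 = 1370 μL.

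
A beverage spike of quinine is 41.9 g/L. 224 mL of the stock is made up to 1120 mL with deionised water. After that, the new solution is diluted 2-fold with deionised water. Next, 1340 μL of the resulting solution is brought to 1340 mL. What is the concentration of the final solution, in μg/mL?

4.19 μg/mL

Overall dilution factor = 5 × 2 × 1000 = 1.00 × 10⁴.
41.9 g/L / 1.00 × 10⁴ = 4.19 × 10⁻³ g/L = 4.19 μg/mL.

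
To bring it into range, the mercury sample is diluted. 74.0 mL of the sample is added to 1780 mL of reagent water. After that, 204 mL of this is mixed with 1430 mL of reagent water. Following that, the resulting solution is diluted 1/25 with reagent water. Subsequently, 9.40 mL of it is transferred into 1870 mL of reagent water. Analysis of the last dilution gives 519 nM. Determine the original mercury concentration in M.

0.521 M

Overall dilution factor = 25.05 × 8.010 × 25 × 199.9 = 1.00 × 10⁶.
Original = 519 nM × 1.00 × 10⁶ = 5.21 × 10⁸ nM = 0.521 M.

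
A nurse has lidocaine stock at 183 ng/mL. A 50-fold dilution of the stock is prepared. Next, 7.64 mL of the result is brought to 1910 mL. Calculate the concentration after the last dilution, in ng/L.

Overall dilution factor = 50 × 250 = 1.25 × 10⁴.
183 ng/mL / 1.25 × 10⁴ = 0.0146 ng/mL = 14.6 ng/L.

14.6 ng/L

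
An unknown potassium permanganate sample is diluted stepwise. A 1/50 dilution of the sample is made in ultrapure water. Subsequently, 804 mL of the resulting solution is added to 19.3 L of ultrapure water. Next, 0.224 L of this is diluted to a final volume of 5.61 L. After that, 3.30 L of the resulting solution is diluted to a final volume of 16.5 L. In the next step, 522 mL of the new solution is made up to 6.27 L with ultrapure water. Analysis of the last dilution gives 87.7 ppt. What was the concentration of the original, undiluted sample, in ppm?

165 ppm

Overall dilution factor = 50 × 25.00 × 25.04 × 5 × 12.01 = 1.88 × 10⁶.
Original = 87.7 ppt × 1.88 × 10⁶ = 1.65 × 10⁸ ppt = 165 ppm.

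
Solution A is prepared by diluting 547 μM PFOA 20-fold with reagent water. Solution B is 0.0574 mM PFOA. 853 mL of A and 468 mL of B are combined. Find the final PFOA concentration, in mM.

C_A = 547 μM / 20 = 27.3 μM.
C_B = 0.0574 mM = 57.4 μM.
C_mix = (C_A·V_A + C_B·V_B)/(V_A + V_B) = (27.3×853 + 57.4×468) / 1321 = 38.0 μM = 0.0380 mM.

0.0380 mM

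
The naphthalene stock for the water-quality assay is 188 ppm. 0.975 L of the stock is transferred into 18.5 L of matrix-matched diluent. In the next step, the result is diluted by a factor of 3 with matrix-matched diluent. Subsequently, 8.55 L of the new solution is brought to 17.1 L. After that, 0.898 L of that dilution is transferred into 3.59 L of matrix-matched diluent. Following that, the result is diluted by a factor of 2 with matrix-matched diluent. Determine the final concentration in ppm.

0.157 ppm

Overall dilution factor = 19.97 × 3 × 2 × 4.998 × 2 = 1198.
188 ppm / 1198 = 0.157 ppm.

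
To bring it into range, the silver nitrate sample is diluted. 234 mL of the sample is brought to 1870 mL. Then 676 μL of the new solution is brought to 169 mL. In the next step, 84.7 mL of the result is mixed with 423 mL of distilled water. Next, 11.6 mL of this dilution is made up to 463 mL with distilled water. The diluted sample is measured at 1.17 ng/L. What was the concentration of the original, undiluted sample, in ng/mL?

559 ng/mL

Overall dilution factor = 7.991 × 250 × 5.994 × 39.91 = 4.78 × 10⁵.
Original = 1.17 ng/L × 4.78 × 10⁵ = 5.59 × 10⁵ ng/L = 559 ng/mL.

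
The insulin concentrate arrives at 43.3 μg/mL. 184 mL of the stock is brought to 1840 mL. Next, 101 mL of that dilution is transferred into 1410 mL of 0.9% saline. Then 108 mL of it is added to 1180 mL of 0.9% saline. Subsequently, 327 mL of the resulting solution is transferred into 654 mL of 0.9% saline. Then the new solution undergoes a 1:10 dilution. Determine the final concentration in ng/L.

Overall dilution factor = 10 × 14.96 × 11.93 × 3 × 10 = 5.35 × 10⁴.
43.3 μg/mL / 5.35 × 10⁴ = 8.09 × 10⁻⁴ μg/mL = 809 ng/L.

809 ng/L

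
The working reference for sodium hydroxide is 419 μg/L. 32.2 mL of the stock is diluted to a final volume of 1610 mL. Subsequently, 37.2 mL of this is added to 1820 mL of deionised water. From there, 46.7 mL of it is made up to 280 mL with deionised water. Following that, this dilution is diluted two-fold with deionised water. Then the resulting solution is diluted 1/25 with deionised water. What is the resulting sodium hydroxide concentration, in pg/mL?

0.560 pg/mL

Overall dilution factor = 50 × 49.92 × 5.996 × 2 × 25 = 7.48 × 10⁵.
419 μg/L / 7.48 × 10⁵ = 5.60 × 10⁻⁴ μg/L = 0.560 pg/mL.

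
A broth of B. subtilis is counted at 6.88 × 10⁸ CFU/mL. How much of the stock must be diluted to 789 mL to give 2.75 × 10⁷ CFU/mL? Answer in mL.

V₁ = C₂V₂/C₁ = 2.75 × 10⁷ × 789 / 6.88 × 10⁸ = 31.5 mL.

31.5 mL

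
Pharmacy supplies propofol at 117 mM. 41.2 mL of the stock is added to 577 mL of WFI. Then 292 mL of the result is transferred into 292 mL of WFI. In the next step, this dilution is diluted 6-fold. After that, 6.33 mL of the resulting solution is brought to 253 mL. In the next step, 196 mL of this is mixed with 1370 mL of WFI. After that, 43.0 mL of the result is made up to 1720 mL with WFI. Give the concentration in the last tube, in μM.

Overall dilution factor = 15.00 × 2 × 6 × 39.97 × 7.990 × 40 = 2.30 × 10⁶.
117 mM / 2.30 × 10⁶ = 5.09 × 10⁻⁵ mM = 0.0509 μM.

0.0509 μM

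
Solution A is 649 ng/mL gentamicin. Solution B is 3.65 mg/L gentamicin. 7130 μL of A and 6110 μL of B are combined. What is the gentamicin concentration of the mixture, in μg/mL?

2.03 μg/mL

C_B = 3.65 mg/L = 3650 ng/mL.
C_mix = (C_A·V_A + C_B·V_B)/(V_A + V_B) = (649×7130 + 3650×6110) / 13240 = 2034 ng/mL = 2.03 μg/mL.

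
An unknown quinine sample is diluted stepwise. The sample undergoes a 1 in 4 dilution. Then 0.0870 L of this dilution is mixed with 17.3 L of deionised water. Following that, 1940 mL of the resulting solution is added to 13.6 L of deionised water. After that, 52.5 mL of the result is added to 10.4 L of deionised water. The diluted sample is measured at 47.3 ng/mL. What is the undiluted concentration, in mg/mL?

60.3 mg/mL

Overall dilution factor = 4 × 199.9 × 8.010 × 199.1 = 1.27 × 10⁶.
Original = 47.3 ng/mL × 1.27 × 10⁶ = 6.03 × 10⁷ ng/mL = 60.3 mg/mL.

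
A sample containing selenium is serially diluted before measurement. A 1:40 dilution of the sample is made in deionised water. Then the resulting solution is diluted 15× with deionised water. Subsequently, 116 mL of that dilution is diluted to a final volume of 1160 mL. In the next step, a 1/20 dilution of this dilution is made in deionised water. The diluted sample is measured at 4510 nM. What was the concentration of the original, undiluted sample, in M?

0.541 M

Overall dilution factor = 40 × 15 × 10 × 20 = 1.20 × 10⁵.
Original = 4510 nM × 1.20 × 10⁵ = 5.41 × 10⁸ nM = 0.541 M.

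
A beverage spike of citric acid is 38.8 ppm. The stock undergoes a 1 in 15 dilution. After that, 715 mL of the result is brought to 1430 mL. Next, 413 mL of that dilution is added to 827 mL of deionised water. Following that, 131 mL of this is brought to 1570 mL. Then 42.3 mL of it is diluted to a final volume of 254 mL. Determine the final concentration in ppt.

5990 ppt

Overall dilution factor = 15 × 2 × 3.002 × 11.98 × 6.005 = 6482.
38.8 ppm / 6482 = 5.99 × 10⁻³ ppm = 5990 ppt.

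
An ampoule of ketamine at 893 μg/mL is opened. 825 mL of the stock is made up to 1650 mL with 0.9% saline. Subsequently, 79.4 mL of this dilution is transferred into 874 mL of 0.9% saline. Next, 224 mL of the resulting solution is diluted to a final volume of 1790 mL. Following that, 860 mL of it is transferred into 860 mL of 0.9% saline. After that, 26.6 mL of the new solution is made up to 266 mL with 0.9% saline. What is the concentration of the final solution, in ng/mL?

233 ng/mL

Overall dilution factor = 2 × 12.01 × 7.991 × 2 × 10 = 3838.
893 μg/mL / 3838 = 0.233 μg/mL = 233 ng/mL.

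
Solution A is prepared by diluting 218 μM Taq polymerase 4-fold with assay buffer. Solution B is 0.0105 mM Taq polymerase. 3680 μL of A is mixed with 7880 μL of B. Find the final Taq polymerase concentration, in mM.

0.0245 mM

C_A = 218 μM / 4 = 54.5 μM.
C_B = 0.0105 mM = 10.5 μM.
C_mix = (C_A·V_A + C_B·V_B)/(V_A + V_B) = (54.5×3680 + 10.5×7880) / 11560 = 24.5 μM = 0.0245 mM.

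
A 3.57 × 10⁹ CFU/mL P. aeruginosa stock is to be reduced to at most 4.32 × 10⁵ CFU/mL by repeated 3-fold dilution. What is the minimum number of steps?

9

Need 3ⁿ ≥ 8264, so n ≥ log(8264)/log(3) = 8.21.
Minimum whole steps: n = 9.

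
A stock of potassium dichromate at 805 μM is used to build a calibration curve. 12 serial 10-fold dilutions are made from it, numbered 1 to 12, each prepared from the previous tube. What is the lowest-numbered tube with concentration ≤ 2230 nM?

tube 3

Tube n has concentration 805 μM / 10ⁿ.
Need 10ⁿ ≥ 805 μM / 2230 nM = 361, so n ≥ 2.56.
First such tube: n = 3.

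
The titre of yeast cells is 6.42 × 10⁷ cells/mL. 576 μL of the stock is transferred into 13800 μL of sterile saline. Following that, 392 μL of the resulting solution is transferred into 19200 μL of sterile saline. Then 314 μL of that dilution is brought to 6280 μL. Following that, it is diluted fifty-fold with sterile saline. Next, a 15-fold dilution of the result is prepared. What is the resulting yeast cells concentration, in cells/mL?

3.43 cells/mL

Overall dilution factor = 24.96 × 49.98 × 20 × 50 × 15 = 1.87 × 10⁷.
6.42 × 10⁷ cells/mL / 1.87 × 10⁷ = 3.43 cells/mL.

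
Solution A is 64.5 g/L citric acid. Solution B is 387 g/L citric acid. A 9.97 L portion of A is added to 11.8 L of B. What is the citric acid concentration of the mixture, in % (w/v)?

C_mix = (C_A·V_A + C_B·V_B)/(V_A + V_B) = (64.5×9.97 + 387×11.8) / 21.77 = 239 g/L = 23.9 % (w/v).

23.9 % (w/v)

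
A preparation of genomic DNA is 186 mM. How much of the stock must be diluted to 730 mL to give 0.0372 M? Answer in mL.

0.0372 M = 37.2 mM.
V₁ = C₂V₂/C₁ = 37.2 × 730 / 186 = 146 mL.

146 mL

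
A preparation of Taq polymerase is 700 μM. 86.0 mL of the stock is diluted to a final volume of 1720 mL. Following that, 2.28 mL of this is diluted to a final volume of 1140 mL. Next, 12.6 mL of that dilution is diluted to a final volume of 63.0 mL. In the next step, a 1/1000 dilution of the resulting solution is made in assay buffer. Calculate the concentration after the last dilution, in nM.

0.0140 nM

Overall dilution factor = 20 × 500 × 5 × 1000 = 5.00 × 10⁷.
700 μM / 5.00 × 10⁷ = 1.40 × 10⁻⁵ μM = 0.0140 nM.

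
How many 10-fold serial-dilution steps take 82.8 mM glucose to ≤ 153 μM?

3

Need 10ⁿ ≥ 541, so n ≥ log(541)/log(10) = 2.73.
Minimum whole steps: n = 3.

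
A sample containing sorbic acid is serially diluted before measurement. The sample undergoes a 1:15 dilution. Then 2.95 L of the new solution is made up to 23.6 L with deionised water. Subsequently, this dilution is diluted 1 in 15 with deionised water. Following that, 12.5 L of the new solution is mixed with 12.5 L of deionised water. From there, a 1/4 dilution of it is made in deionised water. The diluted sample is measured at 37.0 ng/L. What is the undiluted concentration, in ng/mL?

533 ng/mL

Overall dilution factor = 15 × 8 × 15 × 2 × 4 = 1.44 × 10⁴.
Original = 37.0 ng/L × 1.44 × 10⁴ = 5.33 × 10⁵ ng/L = 533 ng/mL.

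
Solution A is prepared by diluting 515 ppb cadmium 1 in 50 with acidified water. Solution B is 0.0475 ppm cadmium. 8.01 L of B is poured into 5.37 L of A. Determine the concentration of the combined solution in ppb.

32.6 ppb

C_A = 515 ppb / 50 = 10.3 ppb.
C_B = 0.0475 ppm = 47.5 ppb.
C_mix = (C_A·V_A + C_B·V_B)/(V_A + V_B) = (10.3×5.37 + 47.5×8.01) / 13.38 = 32.6 ppb.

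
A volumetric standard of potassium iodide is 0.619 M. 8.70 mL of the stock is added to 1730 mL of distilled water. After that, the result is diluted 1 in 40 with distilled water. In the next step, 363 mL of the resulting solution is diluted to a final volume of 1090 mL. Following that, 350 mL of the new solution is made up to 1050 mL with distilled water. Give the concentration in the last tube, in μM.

Overall dilution factor = 199.9 × 40 × 3.003 × 3 = 7.20 × 10⁴.
0.619 M / 7.20 × 10⁴ = 8.60 × 10⁻⁶ M = 8.60 μM.

8.60 μM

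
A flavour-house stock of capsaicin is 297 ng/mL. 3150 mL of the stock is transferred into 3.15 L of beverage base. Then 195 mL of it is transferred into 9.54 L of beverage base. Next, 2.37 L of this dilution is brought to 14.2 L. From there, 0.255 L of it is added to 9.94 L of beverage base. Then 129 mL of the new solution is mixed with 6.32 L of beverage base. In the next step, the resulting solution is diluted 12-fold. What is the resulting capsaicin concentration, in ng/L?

Overall dilution factor = 2 × 49.92 × 5.992 × 39.98 × 49.99 × 12 = 1.43 × 10⁷.
297 ng/mL / 1.43 × 10⁷ = 2.07 × 10⁻⁵ ng/mL = 0.0207 ng/L.

0.0207 ng/L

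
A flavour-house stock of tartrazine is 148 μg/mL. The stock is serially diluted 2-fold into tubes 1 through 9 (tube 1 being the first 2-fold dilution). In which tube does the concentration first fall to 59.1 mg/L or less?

tube 2

Tube n has concentration 148 μg/mL / 2ⁿ.
Need 2ⁿ ≥ 148 μg/mL / 59.1 mg/L = 2.50, so n ≥ 1.32.
First such tube: n = 2.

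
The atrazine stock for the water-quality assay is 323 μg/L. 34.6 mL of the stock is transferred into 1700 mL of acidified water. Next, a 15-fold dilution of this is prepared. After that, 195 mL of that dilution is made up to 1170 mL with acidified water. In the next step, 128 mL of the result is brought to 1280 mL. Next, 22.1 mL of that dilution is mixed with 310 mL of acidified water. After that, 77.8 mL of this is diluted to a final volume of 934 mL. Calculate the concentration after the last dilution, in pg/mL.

0.0397 pg/mL

Overall dilution factor = 50.13 × 15 × 6 × 10 × 15.03 × 12.01 = 8.14 × 10⁶.
323 μg/L / 8.14 × 10⁶ = 3.97 × 10⁻⁵ μg/L = 0.0397 pg/mL.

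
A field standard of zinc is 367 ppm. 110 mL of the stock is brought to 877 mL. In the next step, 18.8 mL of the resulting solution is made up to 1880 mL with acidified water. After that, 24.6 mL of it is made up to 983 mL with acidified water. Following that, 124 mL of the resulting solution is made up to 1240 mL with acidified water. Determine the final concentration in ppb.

Overall dilution factor = 7.973 × 100 × 39.96 × 10 = 3.19 × 10⁵.
367 ppm / 3.19 × 10⁵ = 1.15 × 10⁻³ ppm = 1.15 ppb.

1.15 ppb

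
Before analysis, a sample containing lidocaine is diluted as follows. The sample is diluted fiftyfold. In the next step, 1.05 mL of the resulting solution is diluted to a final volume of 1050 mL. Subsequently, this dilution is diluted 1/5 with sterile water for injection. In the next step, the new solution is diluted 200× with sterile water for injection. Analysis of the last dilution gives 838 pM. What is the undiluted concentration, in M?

0.0419 M

Overall dilution factor = 50 × 1000 × 5 × 200 = 5.00 × 10⁷.
Original = 838 pM × 5.00 × 10⁷ = 4.19 × 10¹⁰ pM = 0.0419 M.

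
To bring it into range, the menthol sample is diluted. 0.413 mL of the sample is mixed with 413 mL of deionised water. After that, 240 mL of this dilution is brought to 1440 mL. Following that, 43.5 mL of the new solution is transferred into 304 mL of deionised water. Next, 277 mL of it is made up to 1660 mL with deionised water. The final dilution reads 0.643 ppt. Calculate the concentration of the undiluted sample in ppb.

Overall dilution factor = 1001 × 6 × 7.989 × 5.993 = 2.88 × 10⁵.
Original = 0.643 ppt × 2.88 × 10⁵ = 1.85 × 10⁵ ppt = 185 ppb.

185 ppb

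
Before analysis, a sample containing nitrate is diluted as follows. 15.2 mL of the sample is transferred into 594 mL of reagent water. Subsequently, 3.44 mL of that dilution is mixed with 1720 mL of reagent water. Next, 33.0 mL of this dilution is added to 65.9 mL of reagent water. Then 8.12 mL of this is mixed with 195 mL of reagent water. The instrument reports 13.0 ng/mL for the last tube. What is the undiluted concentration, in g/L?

Overall dilution factor = 40.08 × 501 × 2.997 × 25.01 = 1.51 × 10⁶.
Original = 13.0 ng/mL × 1.51 × 10⁶ = 1.96 × 10⁷ ng/mL = 19.6 g/L.

19.6 g/L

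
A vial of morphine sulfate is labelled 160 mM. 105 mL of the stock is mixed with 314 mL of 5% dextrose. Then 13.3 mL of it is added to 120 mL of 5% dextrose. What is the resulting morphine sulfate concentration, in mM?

Overall dilution factor = 3.990 × 10.02 = 40.0.
160 mM / 40.0 = 4.00 mM.

4.00 mM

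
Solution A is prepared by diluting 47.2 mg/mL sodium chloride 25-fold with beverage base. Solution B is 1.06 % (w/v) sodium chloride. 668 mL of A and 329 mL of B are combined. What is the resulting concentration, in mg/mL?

C_A = 47.2 mg/mL / 25 = 1.89 mg/mL.
C_B = 1.06 % (w/v) = 10.6 mg/mL.
C_mix = (C_A·V_A + C_B·V_B)/(V_A + V_B) = (1.89×668 + 10.6×329) / 997.0 = 4.76 mg/mL.

4.76 mg/mL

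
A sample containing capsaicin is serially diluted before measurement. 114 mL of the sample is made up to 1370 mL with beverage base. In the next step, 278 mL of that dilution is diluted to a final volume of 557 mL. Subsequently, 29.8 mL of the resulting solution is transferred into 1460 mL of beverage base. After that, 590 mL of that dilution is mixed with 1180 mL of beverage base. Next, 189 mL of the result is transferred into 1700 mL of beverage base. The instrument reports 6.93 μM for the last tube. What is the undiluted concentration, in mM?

Overall dilution factor = 12.02 × 2.004 × 49.99 × 3 × 9.995 = 3.61 × 10⁴.
Original = 6.93 μM × 3.61 × 10⁴ = 2.50 × 10⁵ μM = 250 mM.

250 mM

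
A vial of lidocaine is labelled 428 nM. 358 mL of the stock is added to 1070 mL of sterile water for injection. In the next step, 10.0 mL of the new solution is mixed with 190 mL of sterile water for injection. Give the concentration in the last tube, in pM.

Overall dilution factor = 3.989 × 20 = 79.8.
428 nM / 79.8 = 5.36 nM = 5360 pM.

5360 pM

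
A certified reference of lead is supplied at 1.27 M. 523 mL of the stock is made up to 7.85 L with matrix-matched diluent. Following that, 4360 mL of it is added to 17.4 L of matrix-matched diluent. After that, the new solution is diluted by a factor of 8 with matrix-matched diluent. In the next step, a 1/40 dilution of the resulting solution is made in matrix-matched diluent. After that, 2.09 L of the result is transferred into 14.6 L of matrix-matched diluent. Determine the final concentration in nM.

6630 nM

Overall dilution factor = 15.01 × 4.991 × 8 × 40 × 7.986 = 1.91 × 10⁵.
1.27 M / 1.91 × 10⁵ = 6.63 × 10⁻⁶ M = 6630 nM.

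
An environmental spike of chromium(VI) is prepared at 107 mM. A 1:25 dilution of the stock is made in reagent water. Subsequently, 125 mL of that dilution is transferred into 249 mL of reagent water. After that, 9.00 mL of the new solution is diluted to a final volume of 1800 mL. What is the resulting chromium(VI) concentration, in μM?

Overall dilution factor = 25 × 2.992 × 200 = 1.50 × 10⁴.
107 mM / 1.50 × 10⁴ = 7.15 × 10⁻³ mM = 7.15 μM.

7.15 μM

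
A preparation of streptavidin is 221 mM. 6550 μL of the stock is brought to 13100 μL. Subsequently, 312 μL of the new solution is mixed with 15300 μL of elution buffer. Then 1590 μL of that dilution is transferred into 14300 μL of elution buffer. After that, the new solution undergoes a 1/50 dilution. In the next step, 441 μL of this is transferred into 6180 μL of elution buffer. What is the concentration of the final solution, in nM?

294 nM

Overall dilution factor = 2 × 50.04 × 9.994 × 50 × 15.01 = 7.51 × 10⁵.
221 mM / 7.51 × 10⁵ = 2.94 × 10⁻⁴ mM = 294 nM.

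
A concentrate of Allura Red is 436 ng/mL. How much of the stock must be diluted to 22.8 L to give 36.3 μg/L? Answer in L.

1.90 L

36.3 μg/L = 36.3 ng/mL.
V₁ = C₂V₂/C₁ = 36.3 × 22.8 / 436 = 1.90 L.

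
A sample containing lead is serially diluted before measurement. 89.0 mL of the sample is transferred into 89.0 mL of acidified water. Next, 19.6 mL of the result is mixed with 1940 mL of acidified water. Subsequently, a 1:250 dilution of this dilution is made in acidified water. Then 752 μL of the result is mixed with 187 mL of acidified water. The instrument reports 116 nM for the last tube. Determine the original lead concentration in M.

Overall dilution factor = 2 × 99.98 × 250 × 249.7 = 1.25 × 10⁷.
Original = 116 nM × 1.25 × 10⁷ = 1.45 × 10⁹ nM = 1.45 M.

1.45 M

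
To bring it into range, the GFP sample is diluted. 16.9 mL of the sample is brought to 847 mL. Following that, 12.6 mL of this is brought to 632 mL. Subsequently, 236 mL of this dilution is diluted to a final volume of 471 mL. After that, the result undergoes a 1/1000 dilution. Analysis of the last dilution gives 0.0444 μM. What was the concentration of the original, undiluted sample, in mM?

Overall dilution factor = 50.12 × 50.16 × 1.996 × 1000 = 5.02 × 10⁶.
Original = 0.0444 μM × 5.02 × 10⁶ = 2.23 × 10⁵ μM = 223 mM.

223 mM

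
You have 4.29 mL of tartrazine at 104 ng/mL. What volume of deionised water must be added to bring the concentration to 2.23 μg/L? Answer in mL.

196 mL

2.23 μg/L = 2.23 ng/mL.
V₂ = C₁V₁/C₂ = 104 × 4.29 / 2.23 = 200 mL.
Diluent to add = V₂ − V₁ = 200 − 4.29 = 196 mL.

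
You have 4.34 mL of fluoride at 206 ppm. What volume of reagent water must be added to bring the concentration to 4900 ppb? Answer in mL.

178 mL

4900 ppb = 4.90 ppm.
V₂ = C₁V₁/C₂ = 206 × 4.34 / 4.90 = 182 mL.
Diluent to add = V₂ − V₁ = 182 − 4.34 = 178 mL.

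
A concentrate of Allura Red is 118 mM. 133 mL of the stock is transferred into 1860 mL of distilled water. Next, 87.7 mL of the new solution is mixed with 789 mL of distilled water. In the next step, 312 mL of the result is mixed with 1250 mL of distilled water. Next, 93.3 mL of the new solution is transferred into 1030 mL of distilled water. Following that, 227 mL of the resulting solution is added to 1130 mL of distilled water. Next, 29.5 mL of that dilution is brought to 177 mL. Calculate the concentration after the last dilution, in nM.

Overall dilution factor = 14.98 × 9.997 × 5.006 × 12.04 × 5.978 × 6 = 3.24 × 10⁵.
118 mM / 3.24 × 10⁵ = 3.64 × 10⁻⁴ mM = 364 nM.

364 nM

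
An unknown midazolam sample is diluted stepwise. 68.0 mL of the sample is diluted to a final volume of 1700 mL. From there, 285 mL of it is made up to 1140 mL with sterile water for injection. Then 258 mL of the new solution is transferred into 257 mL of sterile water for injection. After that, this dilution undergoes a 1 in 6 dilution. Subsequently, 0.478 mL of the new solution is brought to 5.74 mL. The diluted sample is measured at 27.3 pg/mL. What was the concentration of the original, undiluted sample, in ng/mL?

Overall dilution factor = 25 × 4 × 1.996 × 6 × 12.01 = 1.44 × 10⁴.
Original = 27.3 pg/mL × 1.44 × 10⁴ = 3.93 × 10⁵ pg/mL = 393 ng/mL.

393 ng/mL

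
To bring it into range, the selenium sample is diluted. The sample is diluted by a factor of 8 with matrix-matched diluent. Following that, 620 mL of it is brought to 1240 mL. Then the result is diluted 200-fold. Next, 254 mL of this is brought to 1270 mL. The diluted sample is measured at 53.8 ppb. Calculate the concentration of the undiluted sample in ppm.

Overall dilution factor = 8 × 2 × 200 × 5 = 1.60 × 10⁴.
Original = 53.8 ppb × 1.60 × 10⁴ = 8.61 × 10⁵ ppb = 861 ppm.

861 ppm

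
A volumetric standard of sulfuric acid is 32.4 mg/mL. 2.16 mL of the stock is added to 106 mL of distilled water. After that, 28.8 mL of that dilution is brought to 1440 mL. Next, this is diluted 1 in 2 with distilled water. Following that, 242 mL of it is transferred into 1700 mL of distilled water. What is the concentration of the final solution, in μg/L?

806 μg/L

Overall dilution factor = 50.07 × 50 × 2 × 8.025 = 4.02 × 10⁴.
32.4 mg/mL / 4.02 × 10⁴ = 8.06 × 10⁻⁴ mg/mL = 806 μg/L.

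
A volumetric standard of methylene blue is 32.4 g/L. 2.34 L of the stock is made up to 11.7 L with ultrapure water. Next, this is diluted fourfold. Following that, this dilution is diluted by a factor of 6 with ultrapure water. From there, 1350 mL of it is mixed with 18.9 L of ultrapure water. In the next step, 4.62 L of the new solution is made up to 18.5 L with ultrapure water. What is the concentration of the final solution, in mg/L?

4.50 mg/L

Overall dilution factor = 5 × 4 × 6 × 15 × 4.004 = 7208.
32.4 g/L / 7208 = 4.50 × 10⁻³ g/L = 4.50 mg/L.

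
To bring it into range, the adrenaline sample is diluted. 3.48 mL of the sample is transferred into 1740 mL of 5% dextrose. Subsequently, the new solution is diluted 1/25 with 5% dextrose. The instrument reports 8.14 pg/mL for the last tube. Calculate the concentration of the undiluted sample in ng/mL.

102 ng/mL

Overall dilution factor = 501 × 25 = 1.25 × 10⁴.
Original = 8.14 pg/mL × 1.25 × 10⁴ = 1.02 × 10⁵ pg/mL = 102 ng/mL.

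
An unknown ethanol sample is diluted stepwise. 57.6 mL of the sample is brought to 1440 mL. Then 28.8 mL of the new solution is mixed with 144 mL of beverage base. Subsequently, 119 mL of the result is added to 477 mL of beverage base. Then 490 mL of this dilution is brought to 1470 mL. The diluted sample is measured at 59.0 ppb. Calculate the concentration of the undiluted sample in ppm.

Overall dilution factor = 25 × 6 × 5.008 × 3 = 2254.
Original = 59.0 ppb × 2254 = 1.33 × 10⁵ ppb = 133 ppm.

133 ppm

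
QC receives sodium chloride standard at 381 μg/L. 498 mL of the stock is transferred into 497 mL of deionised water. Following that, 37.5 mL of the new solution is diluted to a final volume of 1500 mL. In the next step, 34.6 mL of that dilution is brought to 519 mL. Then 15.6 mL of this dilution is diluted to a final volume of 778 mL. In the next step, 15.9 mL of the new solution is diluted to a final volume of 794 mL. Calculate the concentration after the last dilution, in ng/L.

Overall dilution factor = 1.998 × 40 × 15 × 49.87 × 49.94 = 2.99 × 10⁶.
381 μg/L / 2.99 × 10⁶ = 1.28 × 10⁻⁴ μg/L = 0.128 ng/L.

0.128 ng/L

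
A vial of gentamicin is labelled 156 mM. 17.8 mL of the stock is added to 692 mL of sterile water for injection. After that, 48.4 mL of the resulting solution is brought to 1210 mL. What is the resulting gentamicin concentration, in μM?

Overall dilution factor = 39.88 × 25 = 997.
156 mM / 997 = 0.156 mM = 156 μM.

156 μM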